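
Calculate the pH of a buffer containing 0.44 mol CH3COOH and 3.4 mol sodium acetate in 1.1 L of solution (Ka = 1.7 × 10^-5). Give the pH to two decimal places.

pH = 5.66

pKa = −log(1.7 × 10^-5) = 4.770
Henderson–Hasselbalch: pH = pKa + log([CH3COO-]/[CH3COOH]) = 4.770 + log(3.4/0.44)
pH = 4.770 + (+0.888) = 5.66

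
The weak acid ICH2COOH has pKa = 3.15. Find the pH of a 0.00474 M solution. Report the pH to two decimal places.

pH = 2.82

ICH2COOH ⇌ ICH2COO- + H+
Ka = 10^(−3.15) = 7.08 × 10^-4
Let x = [H+] at equilibrium. Ka = x²/(0.00474 − x).
The 5% rule fails; solving x² + Ka·x − Ka·C₀ = 0 exactly:
x = (−Ka + √(Ka² + 4·Ka·C₀))/2 = 1.51 × 10^-3 M
pH = −log(1.51 × 10^-3) = 2.82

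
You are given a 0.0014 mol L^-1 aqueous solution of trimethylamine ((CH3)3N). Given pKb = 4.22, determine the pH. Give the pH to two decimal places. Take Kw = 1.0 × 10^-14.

pH = 10.42

(CH3)3N + H2O ⇌ (CH3)3NH+ + OH-
Kb = 10^(−4.22) = 6.03 × 10^-5
From the ICE table, Kb = [OH-]²/(0.0014 − [OH-]) = 6.03 × 10^-5.
[OH-] is not negligible relative to C₀; solve [OH-]² + 6.03e-05·[OH-] − 8.44e-08 = 0.
[OH-] = (−Kb + √(Kb² + 4·Kb·C₀))/2 = 2.62 × 10^-4 M
pOH = 3.58, so pH = 14.00 − pOH = 10.42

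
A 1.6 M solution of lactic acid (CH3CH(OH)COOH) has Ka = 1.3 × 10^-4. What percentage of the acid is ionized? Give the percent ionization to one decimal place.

0.9%

CH3CH(OH)COOH ⇌ CH3CH(OH)COO- + H+; let x = [H+] at equilibrium.
x ≈ √(Ka·C₀) = √(1.3 × 10^-4 × 1.6) = 1.44 × 10^-2 M
Fraction ionized = 1.44 × 10^-2 / 1.6 = 0.0090 → 0.9%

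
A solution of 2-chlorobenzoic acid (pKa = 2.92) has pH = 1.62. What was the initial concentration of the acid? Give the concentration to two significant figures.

[H+] = 10^(-1.62) = 2.40 × 10^-2 M = x
Ka = 10^(−2.92) = 1.20 × 10^-3
Ka = x²/(C₀ − x) ⇒ C₀ = x + x²/Ka
C₀ = 2.40 × 10^-2 + (2.40 × 10^-2)²/(1.20 × 10^-3) = 5.04 × 10^-1 M

C₀ = 5.0 × 10^-1 M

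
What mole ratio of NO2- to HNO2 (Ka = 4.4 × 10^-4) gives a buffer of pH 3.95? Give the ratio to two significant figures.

ratio = 3.9

pKa = -log(4.4 × 10^-4) = 3.357
pH = pKa + log(r) ⇒ log(r) = 3.95 − 3.357 = +0.593
r = [NO2-]/[HNO2] = 10^(+0.593) = 3.92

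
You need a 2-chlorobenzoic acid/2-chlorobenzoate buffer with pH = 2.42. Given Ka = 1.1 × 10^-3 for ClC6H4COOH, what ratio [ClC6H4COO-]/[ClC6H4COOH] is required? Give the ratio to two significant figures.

pKa = -log(1.1 × 10^-3) = 2.959
pH = pKa + log(r) ⇒ log(r) = 2.42 − 2.959 = -0.539
r = [ClC6H4COO-]/[ClC6H4COOH] = 10^(-0.539) = 0.289

ratio = 0.29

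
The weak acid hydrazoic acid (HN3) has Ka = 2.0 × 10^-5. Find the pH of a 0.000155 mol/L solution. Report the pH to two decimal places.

HN3 ⇌ N3- + H+
Ka = [H+]²/(0.000155 − [H+]) = 2.0 × 10^-5
[H+] is not negligible relative to C₀; solve [H+]² + 2e-05·[H+] − 3.1e-09 = 0.
[H+] = [−2e-05 + √(2e-05² + 1.24e-08)]/2 = 4.66 × 10^-5 M
pH = −log(4.66 × 10^-5) = 4.33

pH = 4.33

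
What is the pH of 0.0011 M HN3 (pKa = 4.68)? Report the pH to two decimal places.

HN3 ⇌ N3- + H+
Ka = 10^(−4.68) = 2.09 × 10^-5
Ka = [H+]²/(0.0011 − [H+]) = 2.09 × 10^-5
[H+] is not negligible relative to C₀; solve [H+]² + 2.09e-05·[H+] − 2.3e-08 = 0.
[H+] = [−2.09e-05 + √(2.09e-05² + 9.2e-08)]/2 = 1.42 × 10^-4 M
pH = −log[H+] = −log(1.42 × 10^-4) = 3.85

pH = 3.85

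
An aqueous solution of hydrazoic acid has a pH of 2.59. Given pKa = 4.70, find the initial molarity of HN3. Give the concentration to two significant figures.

C₀ = 3.3 × 10^-1 M

[H+] = 10^(-2.59) = 2.57 × 10^-3 M = x
Ka = 10^(−4.70) = 2.00 × 10^-5
Ka = x²/(C₀ − x) ⇒ C₀ = x + x²/Ka
C₀ = 2.57 × 10^-3 + (2.57 × 10^-3)²/(2.00 × 10^-5) = 3.33 × 10^-1 M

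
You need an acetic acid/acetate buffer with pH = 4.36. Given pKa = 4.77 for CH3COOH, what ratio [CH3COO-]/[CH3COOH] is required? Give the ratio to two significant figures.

pH = pKa + log(r) ⇒ log(r) = 4.36 − 4.77 = -0.41
r = [CH3COO-]/[CH3COOH] = 10^(-0.41) = 0.389

ratio = 0.39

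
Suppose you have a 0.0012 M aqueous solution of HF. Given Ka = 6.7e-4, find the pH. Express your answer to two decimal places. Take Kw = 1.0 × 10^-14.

pH = 3.21

HF ⇌ F- + H+
From the ICE table, Ka = [H+]²/(0.0012 − [H+]) = 6.7 × 10^-4.
The 5% rule fails; solving [H+]² + Ka·[H+] − Ka·C₀ = 0 exactly:
[H+] = [−0.00067 + √(0.00067² + 3.22e-06)]/2 = 6.22 × 10^-4 M
pH = −log(6.22 × 10^-4) = 3.21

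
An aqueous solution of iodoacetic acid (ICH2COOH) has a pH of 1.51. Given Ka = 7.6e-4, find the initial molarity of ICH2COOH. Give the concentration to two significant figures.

C₀ = 1.3 M

[H+] = 10^(-1.51) = 3.09 × 10^-2 M = x
Ka = x²/(C₀ − x) ⇒ C₀ = x + x²/Ka
C₀ = 3.09 × 10^-2 + (3.09 × 10^-2)²/(7.6 × 10^-4) = 1.29 M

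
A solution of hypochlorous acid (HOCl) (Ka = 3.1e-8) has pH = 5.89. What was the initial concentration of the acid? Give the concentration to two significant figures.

[H+] = 10^(-5.89) = 1.29 × 10^-6 M = x
Ka = x²/(C₀ − x) ⇒ C₀ = x + x²/Ka
C₀ = 1.29 × 10^-6 + (1.29 × 10^-6)²/(3.1 × 10^-8) = 5.50 × 10^-5 M

C₀ = 5.5 × 10^-5 M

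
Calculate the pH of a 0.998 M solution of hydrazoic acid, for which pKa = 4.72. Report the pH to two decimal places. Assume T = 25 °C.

pH = 2.36

HN3 ⇌ N3- + H+
Ka = 10^(−4.72) = 1.91 × 10^-5
From the ICE table, Ka = [H+]²/(0.998 − [H+]) = 1.91 × 10^-5.
Since Ka ≪ C₀, [H+] ≈ √(Ka·C₀) = 4.37 × 10^-3 M.
Check: 0.44% ionized — well under 5%, approximation valid.
pH = −log(4.37 × 10^-3) = 2.36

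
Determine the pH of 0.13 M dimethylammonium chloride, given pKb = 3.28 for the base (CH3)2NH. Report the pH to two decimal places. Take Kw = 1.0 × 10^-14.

(CH3)2NH2+ is the conjugate acid of the weak base (CH3)2NH.
Kb = 10^(−3.28) = 5.25 × 10^-4
Ka = Kw/Kb = 1.0×10^-14 / 5.25 × 10^-4 = 1.90 × 10^-11
From the ICE table, Ka = [H+]²/(0.13 − [H+]) = 1.90 × 10^-11.
Assume [H+] ≪ 0.13: [H+] ≈ √(1.90 × 10^-11 × 0.13) = 1.57 × 10^-6 M
pH = −log(1.57 × 10^-6) = 5.80

pH = 5.80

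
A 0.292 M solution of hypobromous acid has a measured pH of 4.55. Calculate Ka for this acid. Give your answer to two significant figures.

[H+] = 10^(-4.55) = 2.82 × 10^-5 M
At equilibrium [HA] = 0.292 − 2.82 × 10^-5 = 2.92 × 10^-1 M
Ka = [H+][A-]/[HA] = (2.82 × 10^-5)² / 2.92 × 10^-1 = 2.7 × 10^-9

Ka = 2.7 × 10^-9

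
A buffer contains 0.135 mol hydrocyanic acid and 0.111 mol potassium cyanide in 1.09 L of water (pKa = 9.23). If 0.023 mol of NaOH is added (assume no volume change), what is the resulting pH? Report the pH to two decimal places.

pH = 9.31

After neutralization: n(HCN) = 0.112 mol, n(CN-) = 0.134 mol.
Henderson–Hasselbalch with mole ratio 0.134/0.112: pH = 9.23 + (+0.078)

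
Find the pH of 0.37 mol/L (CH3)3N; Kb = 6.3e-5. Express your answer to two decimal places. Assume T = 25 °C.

(CH3)3N + H2O ⇌ (CH3)3NH+ + OH-
From the ICE table, Kb = [OH-]²/(0.37 − [OH-]) = 6.3 × 10^-5.
Neglecting [OH-] in the denominator: [OH-] = √(6.3 × 10^-5 × 0.37) = 4.83 × 10^-3 M
pOH = 2.32, so pH = 14.00 − pOH = 11.68

pH = 11.68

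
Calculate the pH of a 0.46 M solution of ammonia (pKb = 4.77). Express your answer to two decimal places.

pH = 11.45

NH3 + H2O ⇌ NH4+ + OH-
Kb = 10^(−4.77) = 1.70 × 10^-5
From the ICE table, Kb = [OH-]²/(0.46 − [OH-]) = 1.70 × 10^-5.
Since Kb ≪ C₀, [OH-] ≈ √(Kb·C₀) = 2.80 × 10^-3 M.
([OH-]/C₀ = 0.61% < 5%, so the approximation holds.)
pOH = 2.55, so pH = 14.00 − pOH = 11.45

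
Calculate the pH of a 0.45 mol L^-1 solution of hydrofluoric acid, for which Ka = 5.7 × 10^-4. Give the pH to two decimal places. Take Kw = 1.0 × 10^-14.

HF ⇌ F- + H+
Let x = [H+] at equilibrium. Ka = x²/(0.45 − x).
Since Ka ≪ C₀, x ≈ √(Ka·C₀) = 1.60 × 10^-2 M.
(x/C₀ = 3.6% < 5%, so the approximation holds.)
pH = −log[H+] = −log(1.60 × 10^-2) = 1.80

pH = 1.80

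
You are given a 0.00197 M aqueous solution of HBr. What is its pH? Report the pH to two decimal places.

HBr is a strong acid and dissociates completely, so [H+] = 0.00197 M.
pH = -log(0.00197) = 2.71

pH = 2.71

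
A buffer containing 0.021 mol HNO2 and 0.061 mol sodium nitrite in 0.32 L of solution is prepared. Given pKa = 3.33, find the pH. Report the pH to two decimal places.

pH = 3.79

pH = pKa + log([A⁻]/[HA]) = 3.33 + log(0.061/0.021)
pH = 3.33 + (+0.463) = 3.79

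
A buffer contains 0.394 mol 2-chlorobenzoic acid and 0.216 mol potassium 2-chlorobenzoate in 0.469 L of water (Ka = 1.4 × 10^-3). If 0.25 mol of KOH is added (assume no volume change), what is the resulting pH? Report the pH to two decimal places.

pH = 3.36

After neutralization: n(ClC6H4COOH) = 0.144 mol, n(ClC6H4COO-) = 0.466 mol.
pKa = −log(1.4 × 10^-3) = 2.854
pH = pKa + log(n_ClC6H4COO-/n_ClC6H4COOH) = 2.854 + log(0.466/0.144) = 2.854 + (+0.510)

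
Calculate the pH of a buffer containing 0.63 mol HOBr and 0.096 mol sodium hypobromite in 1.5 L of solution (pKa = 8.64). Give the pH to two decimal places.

pH = 7.82

Henderson–Hasselbalch: pH = pKa + log([OBr-]/[HOBr]) = 8.64 + log(0.096/0.63)
pH = 8.64 + (-0.817) = 7.82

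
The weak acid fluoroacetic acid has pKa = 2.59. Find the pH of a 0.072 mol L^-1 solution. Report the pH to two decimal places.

FCH2COOH ⇌ FCH2COO- + H+
Ka = 10^(−2.59) = 2.57 × 10^-3
Let x = [H+] at equilibrium. Ka = x²/(0.072 − x).
The 5% rule fails; solving x² + Ka·x − Ka·C₀ = 0 exactly:
x = (−Ka + √(Ka² + 4·Ka·C₀))/2 = 1.24 × 10^-2 M
pH = −log[H+] = −log(1.24 × 10^-2) = 1.91

pH = 1.91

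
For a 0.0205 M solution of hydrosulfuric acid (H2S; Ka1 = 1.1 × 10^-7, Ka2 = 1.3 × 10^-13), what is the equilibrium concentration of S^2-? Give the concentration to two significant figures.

First ionization gives [H+] ≈ [HS-] = 4.75 × 10^-5 M.
Second step: Ka2 = [H+][S^2-]/[HS-] ≈ [S^2-] (since [H+] ≈ [HS-]).
So [S^2-] ≈ Ka2.

1.3 × 10^-13 M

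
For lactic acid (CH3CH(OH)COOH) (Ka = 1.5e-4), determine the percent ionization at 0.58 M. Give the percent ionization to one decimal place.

CH3CH(OH)COOH ⇌ CH3CH(OH)COO- + H+; let x = [H+] at equilibrium.
x ≈ √(Ka·C₀) = √(1.5 × 10^-4 × 0.58) = 9.33 × 10^-3 M
% ionization = x/C₀ × 100% = 9.33 × 10^-3/0.58 × 100% = 1.6%

1.6%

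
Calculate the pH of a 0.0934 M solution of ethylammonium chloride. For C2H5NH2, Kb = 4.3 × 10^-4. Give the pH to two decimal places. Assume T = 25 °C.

C2H5NH3+ is the conjugate acid of the weak base C2H5NH2.
Ka = Kw/Kb = 1.0×10^-14 / 4.3 × 10^-4 = 2.33 × 10^-11
From the ICE table, Ka = [H+]²/(0.0934 − [H+]) = 2.33 × 10^-11.
Since Ka ≪ C₀, [H+] ≈ √(Ka·C₀) = 1.48 × 10^-6 M.
([H+]/C₀ = 0.0016% < 5%, so the approximation holds.)
pH = −log(1.48 × 10^-6) = 5.83

pH = 5.83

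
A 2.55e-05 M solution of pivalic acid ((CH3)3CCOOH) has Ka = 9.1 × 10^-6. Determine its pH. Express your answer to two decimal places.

(CH3)3CCOOH ⇌ (CH3)3CCOO- + H+
Ka = [H+]²/(2.55e-05 − [H+]) = 9.1 × 10^-6
Here C₀/Ka ≈ 2.8, so the small-[H+] approximation fails. Use the quadratic:
[H+] = (−Ka + √(Ka² + 4·Ka·C₀))/2 = 1.13 × 10^-5 M
pH = −log(1.13 × 10^-5) = 4.95

pH = 4.95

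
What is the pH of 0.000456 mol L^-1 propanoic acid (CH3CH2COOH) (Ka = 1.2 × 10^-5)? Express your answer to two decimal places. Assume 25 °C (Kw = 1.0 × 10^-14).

pH = 4.17

CH3CH2COOH ⇌ CH3CH2COO- + H+
Ka = x²/(0.000456 − x) = 1.2 × 10^-5
Here C₀/Ka ≈ 38, so the small-x approximation fails. Use the quadratic:
x = (−Ka + √(Ka² + 4·Ka·C₀))/2 = 6.82 × 10^-5 M
pH = −log(6.82 × 10^-5) = 4.17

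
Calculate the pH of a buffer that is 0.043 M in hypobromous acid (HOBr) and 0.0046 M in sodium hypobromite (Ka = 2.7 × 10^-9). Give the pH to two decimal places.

pKa = −log(2.7 × 10^-9) = 8.569
Henderson–Hasselbalch: pH = pKa + log([OBr-]/[HOBr]) = 8.569 + log(0.0046/0.043)
pH = 8.569 + (-0.971) = 7.60

pH = 7.60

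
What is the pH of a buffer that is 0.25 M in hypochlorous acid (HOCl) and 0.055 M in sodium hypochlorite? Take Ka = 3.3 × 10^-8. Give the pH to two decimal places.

pH = 6.82

pKa = −log(3.3 × 10^-8) = 7.481
Henderson–Hasselbalch: pH = pKa + log([OCl-]/[HOCl]) = 7.481 + log(0.055/0.25)
pH = 7.481 + (-0.658) = 6.82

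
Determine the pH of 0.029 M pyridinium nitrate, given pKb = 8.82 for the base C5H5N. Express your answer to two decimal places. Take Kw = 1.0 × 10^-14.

pH = 3.36

C5H5NH+ is the conjugate acid of the weak base C5H5N.
Kb = 10^(−8.82) = 1.51 × 10^-9
Ka = Kw/Kb = 1.0×10^-14 / 1.51 × 10^-9 = 6.62 × 10^-6
From the ICE table, Ka = x²/(0.029 − x) = 6.62 × 10^-6.
Since Ka ≪ C₀, x ≈ √(Ka·C₀) = 4.38 × 10^-4 M.
Check: 1.5% ionized — well under 5%, approximation valid.
pH = −log(4.38 × 10^-4) = 3.36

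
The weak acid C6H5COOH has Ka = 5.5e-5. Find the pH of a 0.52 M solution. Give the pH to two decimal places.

C6H5COOH ⇌ C6H5COO- + H+
Ka = [H+]²/(0.52 − [H+]) = 5.5 × 10^-5
Since Ka ≪ C₀, [H+] ≈ √(Ka·C₀) = 5.35 × 10^-3 M.
pH = −log[H+] = −log(5.35 × 10^-3) = 2.27

pH = 2.27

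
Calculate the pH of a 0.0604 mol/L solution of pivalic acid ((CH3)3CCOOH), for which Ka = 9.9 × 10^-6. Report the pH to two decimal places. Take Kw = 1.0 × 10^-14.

pH = 3.11

(CH3)3CCOOH ⇌ (CH3)3CCOO- + H+
Ka = [H+]²/(0.0604 − [H+]) = 9.9 × 10^-6
Since Ka ≪ C₀, [H+] ≈ √(Ka·C₀) = 7.73 × 10^-4 M.
pH = −log(7.73 × 10^-4) = 3.11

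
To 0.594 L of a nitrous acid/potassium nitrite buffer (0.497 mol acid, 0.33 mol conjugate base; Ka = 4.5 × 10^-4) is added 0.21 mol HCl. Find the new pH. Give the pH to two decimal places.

Added H+ converts NO2- to HNO2: HNO2 → 0.707 mol, NO2- → 0.12 mol.
pKa = −log(4.5 × 10^-4) = 3.347
pH = pKa + log([A⁻]/[HA]) = 3.347 + log(0.12/0.707) = 3.347 -0.770

pH = 2.58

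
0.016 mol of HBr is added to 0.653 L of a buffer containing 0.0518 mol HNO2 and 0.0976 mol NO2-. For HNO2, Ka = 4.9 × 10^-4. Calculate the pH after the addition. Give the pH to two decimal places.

pH = 3.39

After neutralization: n(HNO2) = 0.0678 mol, n(NO2-) = 0.0816 mol.
pKa = −log(4.9 × 10^-4) = 3.310
Henderson–Hasselbalch with mole ratio 0.0816/0.0678: pH = 3.310 + (+0.080)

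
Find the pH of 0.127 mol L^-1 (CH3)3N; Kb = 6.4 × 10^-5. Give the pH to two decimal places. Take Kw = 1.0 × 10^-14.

(CH3)3N + H2O ⇌ (CH3)3NH+ + OH-
From the ICE table, Kb = x²/(0.127 − x) = 6.4 × 10^-5.
Since Kb ≪ C₀, x ≈ √(Kb·C₀) = 2.85 × 10^-3 M.
pOH = −log(2.85 × 10^-3) = 2.55; pH = 14.00 − 2.55 = 11.45

pH = 11.45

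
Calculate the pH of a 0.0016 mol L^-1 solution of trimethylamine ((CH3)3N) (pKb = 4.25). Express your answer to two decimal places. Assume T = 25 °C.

(CH3)3N + H2O ⇌ (CH3)3NH+ + OH-
Kb = 10^(−4.25) = 5.62 × 10^-5
From the ICE table, Kb = x²/(0.0016 − x) = 5.62 × 10^-5.
Here C₀/Kb ≈ 28.5, so the small-x approximation fails. Use the quadratic:
x = [−5.62e-05 + √(5.62e-05² + 3.6e-07)]/2 = 2.73 × 10^-4 M
pOH = 3.56, so pH = 14.00 − pOH = 10.44

pH = 10.44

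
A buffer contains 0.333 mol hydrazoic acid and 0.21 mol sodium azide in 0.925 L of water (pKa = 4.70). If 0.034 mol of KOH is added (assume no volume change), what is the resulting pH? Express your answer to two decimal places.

After neutralization: n(HN3) = 0.299 mol, n(N3-) = 0.244 mol.
Henderson–Hasselbalch with mole ratio 0.244/0.299: pH = 4.70 + (-0.088)

pH = 4.61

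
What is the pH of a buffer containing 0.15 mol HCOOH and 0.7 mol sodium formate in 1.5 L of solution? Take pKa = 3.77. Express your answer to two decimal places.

pH = 4.44

Using pH = pKa + log([base]/[acid]) with [base]/[acid] = 0.7/0.15:
pH = 3.77 + (+0.669) = 4.44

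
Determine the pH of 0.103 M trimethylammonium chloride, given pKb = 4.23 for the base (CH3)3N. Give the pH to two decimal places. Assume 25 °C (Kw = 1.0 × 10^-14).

(CH3)3NH+ is the conjugate acid of the weak base (CH3)3N.
Kb = 10^(−4.23) = 5.89 × 10^-5
Ka = Kw/Kb = 1.0×10^-14 / 5.89 × 10^-5 = 1.70 × 10^-10
From the ICE table, Ka = x²/(0.103 − x) = 1.70 × 10^-10.
Neglecting x in the denominator: x = √(1.70 × 10^-10 × 0.103) = 4.18 × 10^-6 M
(x/C₀ = 0.0041% < 5%, so the approximation holds.)
pH = −log[H+] = −log(4.18 × 10^-6) = 5.38

pH = 5.38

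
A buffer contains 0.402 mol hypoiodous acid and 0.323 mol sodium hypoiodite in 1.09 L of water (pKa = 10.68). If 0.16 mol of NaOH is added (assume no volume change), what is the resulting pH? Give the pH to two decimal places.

pH = 10.98

OH- converts HOI to OI-: HOI → 0.242 mol, OI- → 0.483 mol.
pH = pKa + log([A⁻]/[HA]) = 10.68 + log(0.483/0.242) = 10.68 +0.300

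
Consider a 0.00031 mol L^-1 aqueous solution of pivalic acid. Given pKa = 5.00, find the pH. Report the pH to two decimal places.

pH = 4.29

(CH3)3CCOOH ⇌ (CH3)3CCOO- + H+
Ka = 10^(−5.00) = 1.00 × 10^-5
Ka = [H+]²/(0.00031 − [H+]) = 1.00 × 10^-5
Here C₀/Ka ≈ 31, so the small-[H+] approximation fails. Use the quadratic:
[H+] = [−1e-05 + √(1e-05² + 1.24e-08)]/2 = 5.09 × 10^-5 M
pH = −log[H+] = −log(5.09 × 10^-5) = 4.29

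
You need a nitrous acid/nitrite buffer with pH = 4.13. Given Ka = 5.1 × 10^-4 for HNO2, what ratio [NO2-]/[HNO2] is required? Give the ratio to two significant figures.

pKa = -log(5.1 × 10^-4) = 3.292
pH = pKa + log(r) ⇒ log(r) = 4.13 − 3.292 = +0.838
r = [NO2-]/[HNO2] = 10^(+0.838) = 6.89

ratio = 6.9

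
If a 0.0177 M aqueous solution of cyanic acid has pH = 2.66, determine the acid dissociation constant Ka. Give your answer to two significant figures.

[H+] = 10^(-2.66) = 2.19 × 10^-3 M
At equilibrium [HA] = 0.0177 − 2.19 × 10^-3 = 1.55 × 10^-2 M
Ka = [H+][A-]/[HA] = (2.19 × 10^-3)² / 1.55 × 10^-2 = 3.1 × 10^-4

Ka = 3.1 × 10^-4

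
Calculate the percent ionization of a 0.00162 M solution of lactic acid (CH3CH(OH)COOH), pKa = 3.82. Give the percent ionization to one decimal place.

26.2%

CH3CH(OH)COOH ⇌ CH3CH(OH)COO- + H+; let x = [H+] at equilibrium.
Ka = 10^(−3.82) = 1.51 × 10^-4
Solve x² + 0.000151x − 2.45e-07 = 0 → x = 4.25 × 10^-4 M
Fraction ionized = 4.25 × 10^-4 / 0.00162 = 0.2623 → 26.2%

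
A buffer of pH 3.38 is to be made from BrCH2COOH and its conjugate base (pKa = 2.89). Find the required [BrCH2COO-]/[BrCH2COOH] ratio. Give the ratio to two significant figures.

ratio = 3.1

pH = pKa + log(r) ⇒ log(r) = 3.38 − 2.89 = +0.49
r = [BrCH2COO-]/[BrCH2COOH] = 10^(+0.49) = 3.09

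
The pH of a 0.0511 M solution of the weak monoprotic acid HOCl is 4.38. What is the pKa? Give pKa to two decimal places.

pKa = 7.47

[H+] = 10^(-4.38) = 4.17 × 10^-5 M
At equilibrium [HA] = 0.0511 − 4.17 × 10^-5 = 5.11 × 10^-2 M
Ka = [H+][A-]/[HA] = (4.17 × 10^-5)² / 5.11 × 10^-2 = 3.40 × 10^-8
pKa = -log(3.40 × 10^-8) = 7.47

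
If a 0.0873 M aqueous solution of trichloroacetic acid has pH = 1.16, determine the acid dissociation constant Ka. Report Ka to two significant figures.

[H+] = 10^(-1.16) = 6.92 × 10^-2 M
At equilibrium [HA] = 0.0873 − 6.92 × 10^-2 = 1.81 × 10^-2 M
Ka = [H+][A-]/[HA] = (6.92 × 10^-2)² / 1.81 × 10^-2 = 2.6 × 10^-1

Ka = 2.6 × 10^-1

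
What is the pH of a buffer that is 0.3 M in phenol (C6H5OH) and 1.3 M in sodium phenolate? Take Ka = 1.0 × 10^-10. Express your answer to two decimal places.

pH = 10.64

pKa = −log(1.0 × 10^-10) = 10.000
Henderson–Hasselbalch: pH = pKa + log([C6H5O-]/[C6H5OH]) = 10.000 + log(1.3/0.3)
pH = 10.000 + (+0.637) = 10.64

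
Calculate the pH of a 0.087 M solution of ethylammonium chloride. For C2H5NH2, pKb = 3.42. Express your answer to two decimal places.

pH = 5.82

C2H5NH3+ is the conjugate acid of the weak base C2H5NH2.
Kb = 10^(−3.42) = 3.80 × 10^-4
Ka = Kw/Kb = 1.0×10^-14 / 3.80 × 10^-4 = 2.63 × 10^-11
From the ICE table, Ka = [H+]²/(0.087 − [H+]) = 2.63 × 10^-11.
Assume [H+] ≪ 0.087: [H+] ≈ √(2.63 × 10^-11 × 0.087) = 1.51 × 10^-6 M
pH = −log(1.51 × 10^-6) = 5.82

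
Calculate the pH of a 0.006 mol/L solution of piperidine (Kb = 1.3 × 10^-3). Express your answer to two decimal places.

pH = 11.35

C5H10NH + H2O ⇌ C5H10NH2+ + OH-
From the ICE table, Kb = [OH-]²/(0.006 − [OH-]) = 1.3 × 10^-3.
Here C₀/Kb ≈ 4.62, so the small-[OH-] approximation fails. Use the quadratic:
[OH-] = (−Kb + √(Kb² + 4·Kb·C₀))/2 = 2.22 × 10^-3 M
pOH = 2.65, so pH = 14.00 − pOH = 11.35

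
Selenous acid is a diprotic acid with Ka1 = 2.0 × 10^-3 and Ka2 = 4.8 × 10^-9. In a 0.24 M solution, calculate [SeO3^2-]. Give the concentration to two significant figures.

First ionization gives [H+] ≈ [HSeO3-] = 2.09 × 10^-2 M.
Second step: Ka2 = [H+][SeO3^2-]/[HSeO3-] ≈ [SeO3^2-] (since [H+] ≈ [HSeO3-]).
So [SeO3^2-] ≈ Ka2.

4.8 × 10^-9 M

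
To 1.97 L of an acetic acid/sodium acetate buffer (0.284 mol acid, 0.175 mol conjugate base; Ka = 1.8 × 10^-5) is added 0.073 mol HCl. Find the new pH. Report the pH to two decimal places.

Added H+ converts CH3COO- to CH3COOH: CH3COOH → 0.357 mol, CH3COO- → 0.102 mol.
pKa = −log(1.8 × 10^-5) = 4.745
pH = pKa + log(n_CH3COO-/n_CH3COOH) = 4.745 + log(0.102/0.357) = 4.745 + (-0.544)

pH = 4.20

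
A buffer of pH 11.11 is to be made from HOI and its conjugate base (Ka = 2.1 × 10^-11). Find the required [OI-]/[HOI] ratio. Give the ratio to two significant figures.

pKa = -log(2.1 × 10^-11) = 10.678
pH = pKa + log(r) ⇒ log(r) = 11.11 − 10.678 = +0.432
r = [OI-]/[HOI] = 10^(+0.432) = 2.7

ratio = 2.7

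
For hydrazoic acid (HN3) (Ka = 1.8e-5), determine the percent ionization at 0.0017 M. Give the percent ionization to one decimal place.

9.8%

HN3 ⇌ N3- + H+; let x = [H+] at equilibrium.
Ka = x²/(C₀ − x); solving the quadratic gives x = 1.66 × 10^-4 M.
% ionization = x/C₀ × 100% = 1.66 × 10^-4/0.0017 × 100% = 9.8%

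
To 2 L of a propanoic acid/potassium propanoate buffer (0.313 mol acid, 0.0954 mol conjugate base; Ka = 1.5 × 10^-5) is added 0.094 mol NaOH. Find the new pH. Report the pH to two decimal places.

After neutralization: n(CH3CH2COOH) = 0.219 mol, n(CH3CH2COO-) = 0.189 mol.
pKa = −log(1.5 × 10^-5) = 4.824
Henderson–Hasselbalch with mole ratio 0.189/0.219: pH = 4.824 + (-0.064)

pH = 4.76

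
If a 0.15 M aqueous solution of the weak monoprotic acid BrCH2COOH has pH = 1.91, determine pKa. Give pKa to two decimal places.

[H+] = 10^(-1.91) = 1.23 × 10^-2 M
At equilibrium [HA] = 0.15 − 1.23 × 10^-2 = 1.38 × 10^-1 M
Ka = [H+][A-]/[HA] = (1.23 × 10^-2)² / 1.38 × 10^-1 = 1.10 × 10^-3
pKa = -log(1.10 × 10^-3) = 2.96

pKa = 2.96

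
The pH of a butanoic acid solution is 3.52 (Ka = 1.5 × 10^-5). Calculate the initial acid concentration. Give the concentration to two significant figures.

[H+] = 10^(-3.52) = 3.02 × 10^-4 M = x
Ka = x²/(C₀ − x) ⇒ C₀ = x + x²/Ka
C₀ = 3.02 × 10^-4 + (3.02 × 10^-4)²/(1.5 × 10^-5) = 6.38 × 10^-3 M

C₀ = 6.4 × 10^-3 M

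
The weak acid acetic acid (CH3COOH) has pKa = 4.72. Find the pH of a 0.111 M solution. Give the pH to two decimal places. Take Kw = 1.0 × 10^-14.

CH3COOH ⇌ CH3COO- + H+
Ka = 10^(−4.72) = 1.91 × 10^-5
Ka = [H+]²/(0.111 − [H+]) = 1.91 × 10^-5
Assume [H+] ≪ 0.111: [H+] ≈ √(1.91 × 10^-5 × 0.111) = 1.46 × 10^-3 M
([H+]/C₀ = 1.3% < 5%, so the approximation holds.)
pH = −log[H+] = −log(1.46 × 10^-3) = 2.84

pH = 2.84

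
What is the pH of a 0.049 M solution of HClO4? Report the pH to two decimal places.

HClO4 is a strong acid and dissociates completely, so [H+] = 0.049 M.
pH = -log(0.049) = 1.31

pH = 1.31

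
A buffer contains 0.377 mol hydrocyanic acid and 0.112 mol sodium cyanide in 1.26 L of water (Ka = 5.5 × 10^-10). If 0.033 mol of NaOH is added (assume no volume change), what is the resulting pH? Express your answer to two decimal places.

OH- converts HCN to CN-: HCN → 0.344 mol, CN- → 0.145 mol.
pKa = −log(5.5 × 10^-10) = 9.260
pH = pKa + log(n_CN-/n_HCN) = 9.260 + log(0.145/0.344) = 9.260 + (-0.375)

pH = 8.88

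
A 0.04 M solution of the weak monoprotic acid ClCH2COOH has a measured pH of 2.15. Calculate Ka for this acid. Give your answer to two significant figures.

Ka = 1.5 × 10^-3

[H+] = 10^(-2.15) = 7.08 × 10^-3 M
At equilibrium [HA] = 0.04 − 7.08 × 10^-3 = 3.29 × 10^-2 M
Ka = [H+][A-]/[HA] = (7.08 × 10^-3)² / 3.29 × 10^-2 = 1.5 × 10^-3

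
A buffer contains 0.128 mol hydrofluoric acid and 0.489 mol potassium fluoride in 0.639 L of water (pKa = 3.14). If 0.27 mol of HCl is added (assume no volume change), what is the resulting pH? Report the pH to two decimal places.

pH = 2.88

Added H+ converts F- to HF: HF → 0.398 mol, F- → 0.219 mol.
pH = pKa + log(n_F-/n_HF) = 3.14 + log(0.219/0.398) = 3.14 + (-0.259)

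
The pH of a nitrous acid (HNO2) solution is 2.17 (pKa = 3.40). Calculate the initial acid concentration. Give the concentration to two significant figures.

[H+] = 10^(-2.17) = 6.76 × 10^-3 M = x
Ka = 10^(−3.40) = 3.98 × 10^-4
Ka = x²/(C₀ − x) ⇒ C₀ = x + x²/Ka
C₀ = 6.76 × 10^-3 + (6.76 × 10^-3)²/(3.98 × 10^-4) = 1.22 × 10^-1 M

C₀ = 1.2 × 10^-1 M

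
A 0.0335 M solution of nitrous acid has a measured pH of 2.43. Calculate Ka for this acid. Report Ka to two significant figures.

[H+] = 10^(-2.43) = 3.72 × 10^-3 M
At equilibrium [HA] = 0.0335 − 3.72 × 10^-3 = 2.98 × 10^-2 M
Ka = [H+][A-]/[HA] = (3.72 × 10^-3)² / 2.98 × 10^-2 = 4.6 × 10^-4

Ka = 4.6 × 10^-4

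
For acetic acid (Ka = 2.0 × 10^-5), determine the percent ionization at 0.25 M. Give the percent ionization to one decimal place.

CH3COOH ⇌ CH3COO- + H+; let x = [H+] at equilibrium.
x ≈ √(Ka·C₀) = √(2.0 × 10^-5 × 0.25) = 2.24 × 10^-3 M
% ionization = x/C₀ × 100% = 2.24 × 10^-3/0.25 × 100% = 0.9%

0.9%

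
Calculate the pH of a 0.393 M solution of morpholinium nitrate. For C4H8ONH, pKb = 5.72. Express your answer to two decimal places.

pH = 4.34

C4H8ONH2+ is the conjugate acid of the weak base C4H8ONH.
Kb = 10^(−5.72) = 1.91 × 10^-6
Ka = Kw/Kb = 1.0×10^-14 / 1.91 × 10^-6 = 5.24 × 10^-9
Ka = x²/(0.393 − x) = 5.24 × 10^-9
Neglecting x in the denominator: x = √(5.24 × 10^-9 × 0.393) = 4.54 × 10^-5 M
pH = −log[H+] = −log(4.54 × 10^-5) = 4.34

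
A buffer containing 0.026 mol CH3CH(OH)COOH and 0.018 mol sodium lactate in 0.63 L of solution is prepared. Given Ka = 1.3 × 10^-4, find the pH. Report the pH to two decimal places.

pH = 3.73

pKa = −log(1.3 × 10^-4) = 3.886
Henderson–Hasselbalch: pH = pKa + log([CH3CH(OH)COO-]/[CH3CH(OH)COOH]) = 3.886 + log(0.018/0.026)
pH = 3.886 + (-0.160) = 3.73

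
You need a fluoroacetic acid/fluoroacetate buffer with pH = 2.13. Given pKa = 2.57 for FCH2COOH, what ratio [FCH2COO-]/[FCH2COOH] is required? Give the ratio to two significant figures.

ratio = 0.36

pH = pKa + log(r) ⇒ log(r) = 2.13 − 2.57 = -0.44
r = [FCH2COO-]/[FCH2COOH] = 10^(-0.44) = 0.363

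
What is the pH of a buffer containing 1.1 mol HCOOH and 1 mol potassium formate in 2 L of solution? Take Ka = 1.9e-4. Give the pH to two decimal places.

pKa = −log(1.9 × 10^-4) = 3.721
Using pH = pKa + log([base]/[acid]) with [base]/[acid] = 1/1.1:
pH = 3.721 + (-0.041) = 3.68

pH = 3.68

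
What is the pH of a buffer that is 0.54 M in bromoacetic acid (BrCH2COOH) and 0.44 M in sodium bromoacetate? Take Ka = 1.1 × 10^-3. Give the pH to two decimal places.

pH = 2.87

pKa = −log(1.1 × 10^-3) = 2.959
Henderson–Hasselbalch: pH = pKa + log([BrCH2COO-]/[BrCH2COOH]) = 2.959 + log(0.44/0.54)
pH = 2.959 + (-0.089) = 2.87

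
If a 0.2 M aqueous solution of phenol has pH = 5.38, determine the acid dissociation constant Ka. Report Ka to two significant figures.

[H+] = 10^(-5.38) = 4.17 × 10^-6 M
At equilibrium [HA] = 0.2 − 4.17 × 10^-6 = 2.00 × 10^-1 M
Ka = [H+][A-]/[HA] = (4.17 × 10^-6)² / 2.00 × 10^-1 = 8.7 × 10^-11

Ka = 8.7 × 10^-11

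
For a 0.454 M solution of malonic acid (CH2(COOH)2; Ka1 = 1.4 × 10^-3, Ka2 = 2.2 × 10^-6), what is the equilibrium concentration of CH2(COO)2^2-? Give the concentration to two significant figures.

2.2 × 10^-6 M

First ionization gives [H+] ≈ [CH2(COOH)COO-] = 2.45 × 10^-2 M.
Second step: Ka2 = [H+][CH2(COO)2^2-]/[CH2(COOH)COO-] ≈ [CH2(COO)2^2-] (since [H+] ≈ [CH2(COOH)COO-]).
So [CH2(COO)2^2-] ≈ Ka2.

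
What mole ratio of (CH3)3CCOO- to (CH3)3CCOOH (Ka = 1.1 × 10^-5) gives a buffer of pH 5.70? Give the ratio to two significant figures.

ratio = 5.5

pKa = -log(1.1 × 10^-5) = 4.959
pH = pKa + log(r) ⇒ log(r) = 5.70 − 4.959 = +0.741
r = [(CH3)3CCOO-]/[(CH3)3CCOOH] = 10^(+0.741) = 5.51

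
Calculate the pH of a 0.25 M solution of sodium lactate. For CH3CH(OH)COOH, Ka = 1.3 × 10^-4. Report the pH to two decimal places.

CH3CH(OH)COO- is the conjugate base of the weak acid CH3CH(OH)COOH.
Kb = Kw/Ka = 1.0×10^-14 / 1.3 × 10^-4 = 7.69 × 10^-11
Let x = [OH-] at equilibrium. Kb = x²/(0.25 − x).
Neglecting x in the denominator: x = √(7.69 × 10^-11 × 0.25) = 4.38 × 10^-6 M
Check: 0.0018% ionized — well under 5%, approximation valid.
pOH = 5.36, so pH = 14.00 − pOH = 8.64

pH = 8.64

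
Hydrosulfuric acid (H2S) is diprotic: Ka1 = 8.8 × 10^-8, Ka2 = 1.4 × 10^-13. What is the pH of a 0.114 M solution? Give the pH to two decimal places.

pH = 4.00

Since Ka1 ≫ Ka2, the first ionization dominates [H+].
Ka1 = x²/(0.114 − x) = 8.8 × 10^-8
x ≈ √(8.8 × 10^-8 × 0.114) = 1.00 × 10^-4 M
pH = −log(1.00 × 10^-4) = 4.00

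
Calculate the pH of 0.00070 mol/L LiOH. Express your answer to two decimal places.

pH = 10.85

LiOH is a strong base; [OH-] = 0.0007 M.
pOH = -log(0.0007) = 3.15
pH = 14.00 - 3.15 = 10.85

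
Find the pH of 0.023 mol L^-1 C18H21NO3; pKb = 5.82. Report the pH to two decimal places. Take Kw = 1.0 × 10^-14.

pH = 10.27

C18H21NO3 + H2O ⇌ C18H22NO3+ + OH-
Kb = 10^(−5.82) = 1.51 × 10^-6
From the ICE table, Kb = [OH-]²/(0.023 − [OH-]) = 1.51 × 10^-6.
Neglecting [OH-] in the denominator: [OH-] = √(1.51 × 10^-6 × 0.023) = 1.86 × 10^-4 M
pOH = −log(1.86 × 10^-4) = 3.73; pH = 14.00 − 3.73 = 10.27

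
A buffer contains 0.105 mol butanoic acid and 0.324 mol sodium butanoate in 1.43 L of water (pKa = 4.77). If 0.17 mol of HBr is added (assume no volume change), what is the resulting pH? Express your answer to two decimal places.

Added H+ converts CH3(CH2)2COO- to CH3(CH2)2COOH: CH3(CH2)2COOH → 0.275 mol, CH3(CH2)2COO- → 0.154 mol.
pH = pKa + log(n_CH3(CH2)2COO-/n_CH3(CH2)2COOH) = 4.77 + log(0.154/0.275) = 4.77 + (-0.252)

pH = 4.52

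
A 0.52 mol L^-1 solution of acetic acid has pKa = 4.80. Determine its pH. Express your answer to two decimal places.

CH3COOH ⇌ CH3COO- + H+
Ka = 10^(−4.80) = 1.58 × 10^-5
Let x = [H+] at equilibrium. Ka = x²/(0.52 − x).
Neglecting x in the denominator: x = √(1.58 × 10^-5 × 0.52) = 2.87 × 10^-3 M
(x/C₀ = 0.55% < 5%, so the approximation holds.)
pH = −log[H+] = −log(2.87 × 10^-3) = 2.54

pH = 2.54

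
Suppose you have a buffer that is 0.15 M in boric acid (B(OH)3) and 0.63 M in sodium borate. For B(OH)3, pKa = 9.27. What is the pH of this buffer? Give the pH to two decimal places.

pH = 9.89

Using pH = pKa + log([base]/[acid]) with [base]/[acid] = 0.63/0.15:
pH = 9.27 + (+0.623) = 9.89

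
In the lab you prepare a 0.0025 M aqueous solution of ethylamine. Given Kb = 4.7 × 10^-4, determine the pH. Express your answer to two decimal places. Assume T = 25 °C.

pH = 10.94

C2H5NH2 + H2O ⇌ C2H5NH3+ + OH-
Kb = [OH-]²/(0.0025 − [OH-]) = 4.7 × 10^-4
The 5% rule fails; solving [OH-]² + Kb·[OH-] − Kb·C₀ = 0 exactly:
[OH-] = (−Kb + √(Kb² + 4·Kb·C₀))/2 = 8.74 × 10^-4 M
pOH = −log(8.74 × 10^-4) = 3.06; pH = 14.00 − 3.06 = 10.94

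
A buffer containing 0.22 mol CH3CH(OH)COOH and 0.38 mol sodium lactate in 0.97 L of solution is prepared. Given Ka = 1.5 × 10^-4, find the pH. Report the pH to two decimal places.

pKa = −log(1.5 × 10^-4) = 3.824
pH = pKa + log([A⁻]/[HA]) = 3.824 + log(0.38/0.22)
pH = 3.824 + (+0.237) = 4.06

pH = 4.06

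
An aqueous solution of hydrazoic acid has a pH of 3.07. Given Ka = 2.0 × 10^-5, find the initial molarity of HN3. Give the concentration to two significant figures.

[H+] = 10^(-3.07) = 8.51 × 10^-4 M = x
Ka = x²/(C₀ − x) ⇒ C₀ = x + x²/Ka
C₀ = 8.51 × 10^-4 + (8.51 × 10^-4)²/(2.0 × 10^-5) = 3.71 × 10^-2 M

C₀ = 3.7 × 10^-2 M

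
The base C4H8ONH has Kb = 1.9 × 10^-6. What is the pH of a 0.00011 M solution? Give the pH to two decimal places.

C4H8ONH + H2O ⇌ C4H8ONH2+ + OH-
Kb = x²/(0.00011 − x) = 1.9 × 10^-6
The 5% rule fails; solving x² + Kb·x − Kb·C₀ = 0 exactly:
x = [−1.9e-06 + √(1.9e-06² + 8.36e-10)]/2 = 1.35 × 10^-5 M
pOH = 4.87, so pH = 14.00 − pOH = 9.13

pH = 9.13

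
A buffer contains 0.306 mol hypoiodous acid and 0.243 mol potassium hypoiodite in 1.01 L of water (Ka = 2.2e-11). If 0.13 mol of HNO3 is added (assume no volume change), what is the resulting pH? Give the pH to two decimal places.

Added H+ converts OI- to HOI: HOI → 0.436 mol, OI- → 0.113 mol.
pKa = −log(2.2 × 10^-11) = 10.658
pH = pKa + log([A⁻]/[HA]) = 10.658 + log(0.113/0.436) = 10.658 -0.586

pH = 10.07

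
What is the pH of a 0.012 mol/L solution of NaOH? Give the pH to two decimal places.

NaOH is a strong base; [OH-] = 0.012 M.
pOH = -log(0.012) = 1.92
pH = 14.00 - 1.92 = 12.08

pH = 12.08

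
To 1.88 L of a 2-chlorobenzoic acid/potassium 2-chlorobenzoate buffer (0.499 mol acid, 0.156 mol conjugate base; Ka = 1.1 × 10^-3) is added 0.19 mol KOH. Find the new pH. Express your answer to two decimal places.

pH = 3.01

OH- converts ClC6H4COOH to ClC6H4COO-: ClC6H4COOH → 0.309 mol, ClC6H4COO- → 0.346 mol.
pKa = −log(1.1 × 10^-3) = 2.959
Henderson–Hasselbalch with mole ratio 0.346/0.309: pH = 2.959 + (+0.049)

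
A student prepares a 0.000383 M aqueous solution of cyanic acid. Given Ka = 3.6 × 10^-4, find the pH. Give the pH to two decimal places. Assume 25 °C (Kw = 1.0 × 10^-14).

pH = 3.63

HOCN ⇌ OCN- + H+
Ka = [H+]²/(0.000383 − [H+]) = 3.6 × 10^-4
The 5% rule fails; solving [H+]² + Ka·[H+] − Ka·C₀ = 0 exactly:
[H+] = [−0.00036 + √(0.00036² + 5.52e-07)]/2 = 2.33 × 10^-4 M
pH = −log(2.33 × 10^-4) = 3.63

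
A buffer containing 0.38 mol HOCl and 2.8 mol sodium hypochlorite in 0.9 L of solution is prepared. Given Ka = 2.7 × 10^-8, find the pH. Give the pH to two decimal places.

pH = 8.44

pKa = −log(2.7 × 10^-8) = 7.569
pH = pKa + log([A⁻]/[HA]) = 7.569 + log(2.8/0.38)
pH = 7.569 + (+0.867) = 8.44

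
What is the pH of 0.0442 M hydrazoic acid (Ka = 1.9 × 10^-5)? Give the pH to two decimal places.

pH = 3.04

HN3 ⇌ N3- + H+
Ka = [H+]²/(0.0442 − [H+]) = 1.9 × 10^-5
Neglecting [H+] in the denominator: [H+] = √(1.9 × 10^-5 × 0.0442) = 9.16 × 10^-4 M
Check: 2.1% ionized — well under 5%, approximation valid.
pH = −log[H+] = −log(9.16 × 10^-4) = 3.04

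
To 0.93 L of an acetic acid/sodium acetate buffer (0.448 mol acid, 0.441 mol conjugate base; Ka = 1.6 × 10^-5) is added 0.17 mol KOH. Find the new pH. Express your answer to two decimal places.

OH- converts CH3COOH to CH3COO-: CH3COOH → 0.278 mol, CH3COO- → 0.611 mol.
pKa = −log(1.6 × 10^-5) = 4.796
pH = pKa + log(n_CH3COO-/n_CH3COOH) = 4.796 + log(0.611/0.278) = 4.796 + (+0.342)

pH = 5.14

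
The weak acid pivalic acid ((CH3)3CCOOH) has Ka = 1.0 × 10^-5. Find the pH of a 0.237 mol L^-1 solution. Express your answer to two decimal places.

(CH3)3CCOOH ⇌ (CH3)3CCOO- + H+
From the ICE table, Ka = [H+]²/(0.237 − [H+]) = 1.0 × 10^-5.
Neglecting [H+] in the denominator: [H+] = √(1.0 × 10^-5 × 0.237) = 1.54 × 10^-3 M
Check: 0.65% ionized — well under 5%, approximation valid.
pH = −log(1.54 × 10^-3) = 2.81

pH = 2.81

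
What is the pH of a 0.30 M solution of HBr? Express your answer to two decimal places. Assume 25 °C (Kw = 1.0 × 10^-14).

HBr is a strong acid and dissociates completely, so [H+] = 0.30 M.
pH = -log(0.3) = 0.52

pH = 0.52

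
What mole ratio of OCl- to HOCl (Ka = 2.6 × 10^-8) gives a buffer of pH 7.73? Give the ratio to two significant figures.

pKa = -log(2.6 × 10^-8) = 7.585
pH = pKa + log(r) ⇒ log(r) = 7.73 − 7.585 = +0.145
r = [OCl-]/[HOCl] = 10^(+0.145) = 1.4

ratio = 1.4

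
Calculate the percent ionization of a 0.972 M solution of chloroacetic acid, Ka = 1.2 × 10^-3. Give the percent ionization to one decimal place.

ClCH2COOH ⇌ ClCH2COO- + H+; let x = [H+] at equilibrium.
x ≈ √(Ka·C₀) = √(1.2 × 10^-3 × 0.972) = 3.42 × 10^-2 M
Fraction ionized = 3.42 × 10^-2 / 0.972 = 0.0352 → 3.5%

3.5%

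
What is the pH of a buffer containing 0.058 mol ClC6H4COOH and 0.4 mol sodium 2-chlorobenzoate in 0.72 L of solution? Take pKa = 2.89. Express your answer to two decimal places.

Using pH = pKa + log([base]/[acid]) with [base]/[acid] = 0.4/0.058:
pH = 2.89 + (+0.839) = 3.73

pH = 3.73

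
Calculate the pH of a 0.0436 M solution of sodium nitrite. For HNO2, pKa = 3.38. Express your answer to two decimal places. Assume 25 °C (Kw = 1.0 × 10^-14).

pH = 8.01

NO2- is the conjugate base of the weak acid HNO2.
Ka = 10^(−3.38) = 4.17 × 10^-4
Kb = Kw/Ka = 1.0×10^-14 / 4.17 × 10^-4 = 2.40 × 10^-11
From the ICE table, Kb = [OH-]²/(0.0436 − [OH-]) = 2.40 × 10^-11.
Since Kb ≪ C₀, [OH-] ≈ √(Kb·C₀) = 1.02 × 10^-6 M.
Check: 0.0023% ionized — well under 5%, approximation valid.
pOH = −log(1.02 × 10^-6) = 5.99; pH = 14.00 − 5.99 = 8.01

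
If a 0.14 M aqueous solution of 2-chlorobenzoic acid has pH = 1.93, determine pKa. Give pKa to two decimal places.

pKa = 2.97

[H+] = 10^(-1.93) = 1.17 × 10^-2 M
At equilibrium [HA] = 0.14 − 1.17 × 10^-2 = 1.28 × 10^-1 M
Ka = [H+][A-]/[HA] = (1.17 × 10^-2)² / 1.28 × 10^-1 = 1.07 × 10^-3
pKa = -log(1.07 × 10^-3) = 2.97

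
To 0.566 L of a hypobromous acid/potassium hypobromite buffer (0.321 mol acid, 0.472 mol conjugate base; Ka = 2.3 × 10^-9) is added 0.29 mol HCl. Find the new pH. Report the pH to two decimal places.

pH = 8.11

Added H+ converts OBr- to HOBr: HOBr → 0.611 mol, OBr- → 0.182 mol.
pKa = −log(2.3 × 10^-9) = 8.638
pH = pKa + log(n_OBr-/n_HOBr) = 8.638 + log(0.182/0.611) = 8.638 + (-0.526)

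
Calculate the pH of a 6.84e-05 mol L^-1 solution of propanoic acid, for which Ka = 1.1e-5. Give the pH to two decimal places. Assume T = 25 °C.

pH = 4.65

CH3CH2COOH ⇌ CH3CH2COO- + H+
From the ICE table, Ka = [H+]²/(6.84e-05 − [H+]) = 1.1 × 10^-5.
The 5% rule fails; solving [H+]² + Ka·[H+] − Ka·C₀ = 0 exactly:
[H+] = [−1.1e-05 + √(1.1e-05² + 3.01e-09)]/2 = 2.25 × 10^-5 M
pH = −log(2.25 × 10^-5) = 4.65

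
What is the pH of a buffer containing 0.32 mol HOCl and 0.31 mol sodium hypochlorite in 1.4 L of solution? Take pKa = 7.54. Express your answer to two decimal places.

pH = 7.53

Henderson–Hasselbalch: pH = pKa + log([OCl-]/[HOCl]) = 7.54 + log(0.31/0.32)
pH = 7.54 + (-0.014) = 7.53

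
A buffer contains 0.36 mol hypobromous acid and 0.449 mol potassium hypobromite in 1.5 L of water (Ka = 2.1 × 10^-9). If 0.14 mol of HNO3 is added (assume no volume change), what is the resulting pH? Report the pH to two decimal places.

Added H+ converts OBr- to HOBr: HOBr → 0.5 mol, OBr- → 0.309 mol.
pKa = −log(2.1 × 10^-9) = 8.678
Henderson–Hasselbalch with mole ratio 0.309/0.5: pH = 8.678 + (-0.209)

pH = 8.47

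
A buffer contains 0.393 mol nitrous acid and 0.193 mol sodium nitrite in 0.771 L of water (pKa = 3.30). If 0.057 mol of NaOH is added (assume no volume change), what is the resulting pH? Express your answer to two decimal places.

pH = 3.17

After neutralization: n(HNO2) = 0.336 mol, n(NO2-) = 0.25 mol.
pH = pKa + log(n_NO2-/n_HNO2) = 3.30 + log(0.25/0.336) = 3.30 + (-0.128)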